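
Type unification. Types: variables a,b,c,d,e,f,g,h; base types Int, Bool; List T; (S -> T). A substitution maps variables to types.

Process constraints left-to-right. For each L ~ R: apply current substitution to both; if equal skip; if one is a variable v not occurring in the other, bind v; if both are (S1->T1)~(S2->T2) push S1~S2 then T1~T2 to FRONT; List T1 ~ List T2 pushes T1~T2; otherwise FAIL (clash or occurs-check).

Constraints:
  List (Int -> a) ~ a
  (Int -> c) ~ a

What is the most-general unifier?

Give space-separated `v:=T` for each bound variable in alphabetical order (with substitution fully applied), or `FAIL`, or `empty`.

Answer: FAIL

Derivation:
step 1: unify List (Int -> a) ~ a  [subst: {-} | 1 pending]
  occurs-check fail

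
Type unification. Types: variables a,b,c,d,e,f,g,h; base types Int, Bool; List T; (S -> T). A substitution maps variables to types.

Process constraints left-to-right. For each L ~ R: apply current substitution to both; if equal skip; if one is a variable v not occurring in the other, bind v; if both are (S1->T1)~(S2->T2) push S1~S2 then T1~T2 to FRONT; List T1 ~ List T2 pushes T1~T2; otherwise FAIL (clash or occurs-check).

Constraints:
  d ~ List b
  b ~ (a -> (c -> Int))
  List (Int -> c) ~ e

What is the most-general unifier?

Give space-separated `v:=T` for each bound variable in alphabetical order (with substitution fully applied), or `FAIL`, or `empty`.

step 1: unify d ~ List b  [subst: {-} | 2 pending]
  bind d := List b
step 2: unify b ~ (a -> (c -> Int))  [subst: {d:=List b} | 1 pending]
  bind b := (a -> (c -> Int))
step 3: unify List (Int -> c) ~ e  [subst: {d:=List b, b:=(a -> (c -> Int))} | 0 pending]
  bind e := List (Int -> c)

Answer: b:=(a -> (c -> Int)) d:=List (a -> (c -> Int)) e:=List (Int -> c)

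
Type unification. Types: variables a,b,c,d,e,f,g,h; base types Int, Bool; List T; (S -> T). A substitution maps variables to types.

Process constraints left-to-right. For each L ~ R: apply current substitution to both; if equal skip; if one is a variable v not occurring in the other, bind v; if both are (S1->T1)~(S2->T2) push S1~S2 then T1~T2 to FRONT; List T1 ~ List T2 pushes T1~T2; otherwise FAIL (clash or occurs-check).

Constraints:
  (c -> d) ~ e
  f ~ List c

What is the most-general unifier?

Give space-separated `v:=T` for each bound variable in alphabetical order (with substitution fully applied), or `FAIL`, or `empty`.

Answer: e:=(c -> d) f:=List c

Derivation:
step 1: unify (c -> d) ~ e  [subst: {-} | 1 pending]
  bind e := (c -> d)
step 2: unify f ~ List c  [subst: {e:=(c -> d)} | 0 pending]
  bind f := List c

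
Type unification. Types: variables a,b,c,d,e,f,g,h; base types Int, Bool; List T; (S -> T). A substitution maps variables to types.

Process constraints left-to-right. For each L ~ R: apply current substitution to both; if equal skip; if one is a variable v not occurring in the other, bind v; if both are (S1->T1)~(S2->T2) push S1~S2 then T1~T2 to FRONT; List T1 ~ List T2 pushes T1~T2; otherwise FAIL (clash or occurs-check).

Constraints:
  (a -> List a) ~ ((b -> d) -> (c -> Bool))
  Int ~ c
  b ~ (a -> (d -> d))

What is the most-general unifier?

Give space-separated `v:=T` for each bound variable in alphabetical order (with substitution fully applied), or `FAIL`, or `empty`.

Answer: FAIL

Derivation:
step 1: unify (a -> List a) ~ ((b -> d) -> (c -> Bool))  [subst: {-} | 2 pending]
  -> decompose arrow: push a~(b -> d), List a~(c -> Bool)
step 2: unify a ~ (b -> d)  [subst: {-} | 3 pending]
  bind a := (b -> d)
step 3: unify List (b -> d) ~ (c -> Bool)  [subst: {a:=(b -> d)} | 2 pending]
  clash: List (b -> d) vs (c -> Bool)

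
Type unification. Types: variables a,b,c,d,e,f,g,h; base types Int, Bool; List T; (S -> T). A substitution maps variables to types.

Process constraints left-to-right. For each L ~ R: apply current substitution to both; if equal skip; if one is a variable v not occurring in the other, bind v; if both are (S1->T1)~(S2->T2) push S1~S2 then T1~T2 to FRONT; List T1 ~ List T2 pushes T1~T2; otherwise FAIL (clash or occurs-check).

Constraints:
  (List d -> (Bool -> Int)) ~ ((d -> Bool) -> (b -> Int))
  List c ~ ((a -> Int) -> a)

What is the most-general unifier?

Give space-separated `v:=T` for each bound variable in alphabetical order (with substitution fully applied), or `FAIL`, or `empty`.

step 1: unify (List d -> (Bool -> Int)) ~ ((d -> Bool) -> (b -> Int))  [subst: {-} | 1 pending]
  -> decompose arrow: push List d~(d -> Bool), (Bool -> Int)~(b -> Int)
step 2: unify List d ~ (d -> Bool)  [subst: {-} | 2 pending]
  clash: List d vs (d -> Bool)

Answer: FAIL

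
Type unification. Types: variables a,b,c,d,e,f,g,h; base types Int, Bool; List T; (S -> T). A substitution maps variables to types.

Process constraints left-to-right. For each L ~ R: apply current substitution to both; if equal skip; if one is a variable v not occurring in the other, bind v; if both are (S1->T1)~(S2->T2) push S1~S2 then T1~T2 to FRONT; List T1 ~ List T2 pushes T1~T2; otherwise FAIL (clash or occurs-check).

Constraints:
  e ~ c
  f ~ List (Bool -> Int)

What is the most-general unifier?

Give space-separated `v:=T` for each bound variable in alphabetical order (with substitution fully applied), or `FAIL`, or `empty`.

step 1: unify e ~ c  [subst: {-} | 1 pending]
  bind e := c
step 2: unify f ~ List (Bool -> Int)  [subst: {e:=c} | 0 pending]
  bind f := List (Bool -> Int)

Answer: e:=c f:=List (Bool -> Int)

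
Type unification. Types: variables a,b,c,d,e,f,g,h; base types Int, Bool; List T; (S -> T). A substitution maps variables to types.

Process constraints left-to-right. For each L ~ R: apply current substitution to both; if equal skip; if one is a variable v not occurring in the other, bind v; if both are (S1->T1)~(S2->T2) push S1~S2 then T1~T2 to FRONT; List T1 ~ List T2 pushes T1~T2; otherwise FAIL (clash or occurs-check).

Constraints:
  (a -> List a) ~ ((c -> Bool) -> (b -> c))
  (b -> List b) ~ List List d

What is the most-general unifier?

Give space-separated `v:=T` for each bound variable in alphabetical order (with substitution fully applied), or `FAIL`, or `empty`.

Answer: FAIL

Derivation:
step 1: unify (a -> List a) ~ ((c -> Bool) -> (b -> c))  [subst: {-} | 1 pending]
  -> decompose arrow: push a~(c -> Bool), List a~(b -> c)
step 2: unify a ~ (c -> Bool)  [subst: {-} | 2 pending]
  bind a := (c -> Bool)
step 3: unify List (c -> Bool) ~ (b -> c)  [subst: {a:=(c -> Bool)} | 1 pending]
  clash: List (c -> Bool) vs (b -> c)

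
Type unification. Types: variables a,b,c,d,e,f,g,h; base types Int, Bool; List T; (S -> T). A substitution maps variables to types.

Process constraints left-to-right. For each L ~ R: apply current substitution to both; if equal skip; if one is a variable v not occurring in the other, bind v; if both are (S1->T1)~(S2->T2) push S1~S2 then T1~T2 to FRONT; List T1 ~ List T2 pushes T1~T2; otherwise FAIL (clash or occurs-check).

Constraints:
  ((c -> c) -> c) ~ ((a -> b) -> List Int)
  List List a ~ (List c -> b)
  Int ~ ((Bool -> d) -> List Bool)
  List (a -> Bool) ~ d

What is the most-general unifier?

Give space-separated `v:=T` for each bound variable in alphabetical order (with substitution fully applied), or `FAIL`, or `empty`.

Answer: FAIL

Derivation:
step 1: unify ((c -> c) -> c) ~ ((a -> b) -> List Int)  [subst: {-} | 3 pending]
  -> decompose arrow: push (c -> c)~(a -> b), c~List Int
step 2: unify (c -> c) ~ (a -> b)  [subst: {-} | 4 pending]
  -> decompose arrow: push c~a, c~b
step 3: unify c ~ a  [subst: {-} | 5 pending]
  bind c := a
step 4: unify a ~ b  [subst: {c:=a} | 4 pending]
  bind a := b
step 5: unify b ~ List Int  [subst: {c:=a, a:=b} | 3 pending]
  bind b := List Int
step 6: unify List List List Int ~ (List List Int -> List Int)  [subst: {c:=a, a:=b, b:=List Int} | 2 pending]
  clash: List List List Int vs (List List Int -> List Int)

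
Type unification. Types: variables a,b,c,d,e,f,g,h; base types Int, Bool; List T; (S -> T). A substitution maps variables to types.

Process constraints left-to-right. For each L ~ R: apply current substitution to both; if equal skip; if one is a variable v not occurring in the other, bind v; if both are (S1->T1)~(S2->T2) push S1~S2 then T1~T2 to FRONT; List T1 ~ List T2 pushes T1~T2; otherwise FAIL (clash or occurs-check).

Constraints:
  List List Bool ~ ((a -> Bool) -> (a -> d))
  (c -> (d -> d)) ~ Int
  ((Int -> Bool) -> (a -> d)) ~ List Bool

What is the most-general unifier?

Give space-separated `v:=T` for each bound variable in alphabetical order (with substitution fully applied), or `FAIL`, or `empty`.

Answer: FAIL

Derivation:
step 1: unify List List Bool ~ ((a -> Bool) -> (a -> d))  [subst: {-} | 2 pending]
  clash: List List Bool vs ((a -> Bool) -> (a -> d))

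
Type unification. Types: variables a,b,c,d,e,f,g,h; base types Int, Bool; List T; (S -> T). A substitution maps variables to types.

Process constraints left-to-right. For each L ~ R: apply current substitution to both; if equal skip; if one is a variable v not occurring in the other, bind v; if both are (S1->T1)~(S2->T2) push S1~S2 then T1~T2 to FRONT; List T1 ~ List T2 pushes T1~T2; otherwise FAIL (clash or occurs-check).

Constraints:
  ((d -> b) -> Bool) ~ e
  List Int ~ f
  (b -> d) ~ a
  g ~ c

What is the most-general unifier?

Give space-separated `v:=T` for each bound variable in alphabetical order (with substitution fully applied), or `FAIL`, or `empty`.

step 1: unify ((d -> b) -> Bool) ~ e  [subst: {-} | 3 pending]
  bind e := ((d -> b) -> Bool)
step 2: unify List Int ~ f  [subst: {e:=((d -> b) -> Bool)} | 2 pending]
  bind f := List Int
step 3: unify (b -> d) ~ a  [subst: {e:=((d -> b) -> Bool), f:=List Int} | 1 pending]
  bind a := (b -> d)
step 4: unify g ~ c  [subst: {e:=((d -> b) -> Bool), f:=List Int, a:=(b -> d)} | 0 pending]
  bind g := c

Answer: a:=(b -> d) e:=((d -> b) -> Bool) f:=List Int g:=c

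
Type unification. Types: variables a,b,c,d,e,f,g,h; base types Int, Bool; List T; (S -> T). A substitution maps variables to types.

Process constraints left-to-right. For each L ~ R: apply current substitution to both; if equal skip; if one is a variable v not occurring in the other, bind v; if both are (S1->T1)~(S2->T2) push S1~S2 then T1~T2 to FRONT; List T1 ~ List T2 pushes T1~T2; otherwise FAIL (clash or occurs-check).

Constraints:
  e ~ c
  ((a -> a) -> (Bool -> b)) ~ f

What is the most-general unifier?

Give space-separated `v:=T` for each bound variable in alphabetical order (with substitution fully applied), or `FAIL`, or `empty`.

step 1: unify e ~ c  [subst: {-} | 1 pending]
  bind e := c
step 2: unify ((a -> a) -> (Bool -> b)) ~ f  [subst: {e:=c} | 0 pending]
  bind f := ((a -> a) -> (Bool -> b))

Answer: e:=c f:=((a -> a) -> (Bool -> b))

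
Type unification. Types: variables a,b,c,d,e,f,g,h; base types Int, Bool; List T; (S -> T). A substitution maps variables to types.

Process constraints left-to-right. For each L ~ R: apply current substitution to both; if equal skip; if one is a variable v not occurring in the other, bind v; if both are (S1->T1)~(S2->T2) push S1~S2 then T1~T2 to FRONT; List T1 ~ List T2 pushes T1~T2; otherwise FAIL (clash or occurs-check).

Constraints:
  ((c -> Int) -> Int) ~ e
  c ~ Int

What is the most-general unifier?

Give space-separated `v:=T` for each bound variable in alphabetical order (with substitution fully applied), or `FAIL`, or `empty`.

Answer: c:=Int e:=((Int -> Int) -> Int)

Derivation:
step 1: unify ((c -> Int) -> Int) ~ e  [subst: {-} | 1 pending]
  bind e := ((c -> Int) -> Int)
step 2: unify c ~ Int  [subst: {e:=((c -> Int) -> Int)} | 0 pending]
  bind c := Int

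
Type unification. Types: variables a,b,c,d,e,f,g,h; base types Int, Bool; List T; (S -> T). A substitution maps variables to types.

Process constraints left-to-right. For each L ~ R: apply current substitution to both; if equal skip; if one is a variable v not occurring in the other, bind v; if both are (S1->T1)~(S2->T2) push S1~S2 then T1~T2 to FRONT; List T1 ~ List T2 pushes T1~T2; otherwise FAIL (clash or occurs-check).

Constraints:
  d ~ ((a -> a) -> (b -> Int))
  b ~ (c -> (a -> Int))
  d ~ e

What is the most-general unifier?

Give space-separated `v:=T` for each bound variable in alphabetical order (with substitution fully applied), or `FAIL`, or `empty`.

step 1: unify d ~ ((a -> a) -> (b -> Int))  [subst: {-} | 2 pending]
  bind d := ((a -> a) -> (b -> Int))
step 2: unify b ~ (c -> (a -> Int))  [subst: {d:=((a -> a) -> (b -> Int))} | 1 pending]
  bind b := (c -> (a -> Int))
step 3: unify ((a -> a) -> ((c -> (a -> Int)) -> Int)) ~ e  [subst: {d:=((a -> a) -> (b -> Int)), b:=(c -> (a -> Int))} | 0 pending]
  bind e := ((a -> a) -> ((c -> (a -> Int)) -> Int))

Answer: b:=(c -> (a -> Int)) d:=((a -> a) -> ((c -> (a -> Int)) -> Int)) e:=((a -> a) -> ((c -> (a -> Int)) -> Int))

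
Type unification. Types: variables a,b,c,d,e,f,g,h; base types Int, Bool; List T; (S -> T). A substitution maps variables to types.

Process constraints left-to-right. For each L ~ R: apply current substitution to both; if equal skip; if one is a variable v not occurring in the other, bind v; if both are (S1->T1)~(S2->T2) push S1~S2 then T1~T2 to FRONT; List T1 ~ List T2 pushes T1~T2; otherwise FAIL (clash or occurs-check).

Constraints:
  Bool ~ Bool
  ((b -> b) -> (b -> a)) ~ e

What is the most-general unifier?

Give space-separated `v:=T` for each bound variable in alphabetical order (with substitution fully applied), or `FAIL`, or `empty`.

Answer: e:=((b -> b) -> (b -> a))

Derivation:
step 1: unify Bool ~ Bool  [subst: {-} | 1 pending]
  -> identical, skip
step 2: unify ((b -> b) -> (b -> a)) ~ e  [subst: {-} | 0 pending]
  bind e := ((b -> b) -> (b -> a))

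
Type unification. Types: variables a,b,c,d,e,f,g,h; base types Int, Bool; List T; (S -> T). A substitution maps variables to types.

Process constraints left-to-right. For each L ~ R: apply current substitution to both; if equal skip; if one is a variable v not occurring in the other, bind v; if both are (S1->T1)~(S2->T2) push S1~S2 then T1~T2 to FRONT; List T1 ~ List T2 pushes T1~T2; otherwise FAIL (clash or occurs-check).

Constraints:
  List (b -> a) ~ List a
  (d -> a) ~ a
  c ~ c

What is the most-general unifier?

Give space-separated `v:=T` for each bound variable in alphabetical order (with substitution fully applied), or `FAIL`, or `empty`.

step 1: unify List (b -> a) ~ List a  [subst: {-} | 2 pending]
  -> decompose List: push (b -> a)~a
step 2: unify (b -> a) ~ a  [subst: {-} | 2 pending]
  occurs-check fail

Answer: FAIL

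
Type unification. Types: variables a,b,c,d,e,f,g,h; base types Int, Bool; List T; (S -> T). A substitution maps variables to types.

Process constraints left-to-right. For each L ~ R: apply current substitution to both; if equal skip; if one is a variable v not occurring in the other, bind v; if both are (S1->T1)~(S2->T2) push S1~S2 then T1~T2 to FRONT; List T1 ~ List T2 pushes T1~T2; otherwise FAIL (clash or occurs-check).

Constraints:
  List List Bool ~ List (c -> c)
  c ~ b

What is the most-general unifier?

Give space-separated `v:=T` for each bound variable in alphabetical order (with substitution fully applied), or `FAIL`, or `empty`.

Answer: FAIL

Derivation:
step 1: unify List List Bool ~ List (c -> c)  [subst: {-} | 1 pending]
  -> decompose List: push List Bool~(c -> c)
step 2: unify List Bool ~ (c -> c)  [subst: {-} | 1 pending]
  clash: List Bool vs (c -> c)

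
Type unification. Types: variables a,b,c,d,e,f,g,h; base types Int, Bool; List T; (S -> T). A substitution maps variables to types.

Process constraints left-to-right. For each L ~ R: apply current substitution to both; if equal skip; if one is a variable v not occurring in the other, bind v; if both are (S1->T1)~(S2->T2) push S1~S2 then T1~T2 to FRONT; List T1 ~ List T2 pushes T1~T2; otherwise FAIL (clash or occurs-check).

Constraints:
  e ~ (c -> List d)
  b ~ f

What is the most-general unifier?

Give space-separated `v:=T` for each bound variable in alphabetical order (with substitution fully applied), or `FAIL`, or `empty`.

Answer: b:=f e:=(c -> List d)

Derivation:
step 1: unify e ~ (c -> List d)  [subst: {-} | 1 pending]
  bind e := (c -> List d)
step 2: unify b ~ f  [subst: {e:=(c -> List d)} | 0 pending]
  bind b := f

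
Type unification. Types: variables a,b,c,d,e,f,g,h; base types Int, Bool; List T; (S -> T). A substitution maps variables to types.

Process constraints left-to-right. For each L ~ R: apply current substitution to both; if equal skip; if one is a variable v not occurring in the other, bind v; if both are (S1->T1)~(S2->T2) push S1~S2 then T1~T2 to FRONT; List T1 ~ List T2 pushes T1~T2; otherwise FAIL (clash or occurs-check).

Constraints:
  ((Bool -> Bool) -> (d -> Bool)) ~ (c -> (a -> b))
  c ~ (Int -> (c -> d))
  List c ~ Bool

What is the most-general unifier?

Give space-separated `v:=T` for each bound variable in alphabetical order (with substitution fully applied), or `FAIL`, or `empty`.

Answer: FAIL

Derivation:
step 1: unify ((Bool -> Bool) -> (d -> Bool)) ~ (c -> (a -> b))  [subst: {-} | 2 pending]
  -> decompose arrow: push (Bool -> Bool)~c, (d -> Bool)~(a -> b)
step 2: unify (Bool -> Bool) ~ c  [subst: {-} | 3 pending]
  bind c := (Bool -> Bool)
step 3: unify (d -> Bool) ~ (a -> b)  [subst: {c:=(Bool -> Bool)} | 2 pending]
  -> decompose arrow: push d~a, Bool~b
step 4: unify d ~ a  [subst: {c:=(Bool -> Bool)} | 3 pending]
  bind d := a
step 5: unify Bool ~ b  [subst: {c:=(Bool -> Bool), d:=a} | 2 pending]
  bind b := Bool
step 6: unify (Bool -> Bool) ~ (Int -> ((Bool -> Bool) -> a))  [subst: {c:=(Bool -> Bool), d:=a, b:=Bool} | 1 pending]
  -> decompose arrow: push Bool~Int, Bool~((Bool -> Bool) -> a)
step 7: unify Bool ~ Int  [subst: {c:=(Bool -> Bool), d:=a, b:=Bool} | 2 pending]
  clash: Bool vs Int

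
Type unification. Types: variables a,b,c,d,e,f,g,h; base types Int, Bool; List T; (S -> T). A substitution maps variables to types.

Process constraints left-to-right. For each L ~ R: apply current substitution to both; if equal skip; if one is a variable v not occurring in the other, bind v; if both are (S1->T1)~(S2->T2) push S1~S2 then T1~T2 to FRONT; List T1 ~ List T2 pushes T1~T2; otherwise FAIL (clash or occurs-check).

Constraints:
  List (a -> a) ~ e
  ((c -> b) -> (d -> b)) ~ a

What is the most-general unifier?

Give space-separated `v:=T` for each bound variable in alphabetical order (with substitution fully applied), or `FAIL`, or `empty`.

Answer: a:=((c -> b) -> (d -> b)) e:=List (((c -> b) -> (d -> b)) -> ((c -> b) -> (d -> b)))

Derivation:
step 1: unify List (a -> a) ~ e  [subst: {-} | 1 pending]
  bind e := List (a -> a)
step 2: unify ((c -> b) -> (d -> b)) ~ a  [subst: {e:=List (a -> a)} | 0 pending]
  bind a := ((c -> b) -> (d -> b))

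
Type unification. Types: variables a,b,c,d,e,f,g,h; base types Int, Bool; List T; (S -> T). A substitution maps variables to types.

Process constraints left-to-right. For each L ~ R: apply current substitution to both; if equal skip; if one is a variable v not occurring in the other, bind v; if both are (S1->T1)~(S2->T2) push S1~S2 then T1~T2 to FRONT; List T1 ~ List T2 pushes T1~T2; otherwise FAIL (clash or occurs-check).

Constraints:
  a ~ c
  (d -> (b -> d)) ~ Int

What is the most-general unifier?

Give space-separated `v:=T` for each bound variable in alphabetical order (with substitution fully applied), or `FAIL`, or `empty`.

Answer: FAIL

Derivation:
step 1: unify a ~ c  [subst: {-} | 1 pending]
  bind a := c
step 2: unify (d -> (b -> d)) ~ Int  [subst: {a:=c} | 0 pending]
  clash: (d -> (b -> d)) vs Int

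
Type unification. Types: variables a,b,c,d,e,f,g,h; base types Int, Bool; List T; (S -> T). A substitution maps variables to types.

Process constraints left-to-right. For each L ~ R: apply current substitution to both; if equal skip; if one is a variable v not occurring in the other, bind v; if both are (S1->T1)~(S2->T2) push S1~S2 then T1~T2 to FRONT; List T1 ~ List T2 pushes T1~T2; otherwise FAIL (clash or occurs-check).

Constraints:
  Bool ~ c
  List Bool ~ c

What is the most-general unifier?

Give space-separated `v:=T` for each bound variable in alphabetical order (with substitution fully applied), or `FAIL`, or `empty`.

Answer: FAIL

Derivation:
step 1: unify Bool ~ c  [subst: {-} | 1 pending]
  bind c := Bool
step 2: unify List Bool ~ Bool  [subst: {c:=Bool} | 0 pending]
  clash: List Bool vs Bool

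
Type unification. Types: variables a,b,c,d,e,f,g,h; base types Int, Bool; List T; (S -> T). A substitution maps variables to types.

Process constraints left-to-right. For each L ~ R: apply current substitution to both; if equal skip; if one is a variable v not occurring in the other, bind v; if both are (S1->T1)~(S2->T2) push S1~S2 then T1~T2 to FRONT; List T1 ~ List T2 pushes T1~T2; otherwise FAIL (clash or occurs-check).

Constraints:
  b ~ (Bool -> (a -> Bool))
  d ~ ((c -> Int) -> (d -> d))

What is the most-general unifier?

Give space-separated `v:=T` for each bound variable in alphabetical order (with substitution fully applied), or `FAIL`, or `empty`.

Answer: FAIL

Derivation:
step 1: unify b ~ (Bool -> (a -> Bool))  [subst: {-} | 1 pending]
  bind b := (Bool -> (a -> Bool))
step 2: unify d ~ ((c -> Int) -> (d -> d))  [subst: {b:=(Bool -> (a -> Bool))} | 0 pending]
  occurs-check fail: d in ((c -> Int) -> (d -> d))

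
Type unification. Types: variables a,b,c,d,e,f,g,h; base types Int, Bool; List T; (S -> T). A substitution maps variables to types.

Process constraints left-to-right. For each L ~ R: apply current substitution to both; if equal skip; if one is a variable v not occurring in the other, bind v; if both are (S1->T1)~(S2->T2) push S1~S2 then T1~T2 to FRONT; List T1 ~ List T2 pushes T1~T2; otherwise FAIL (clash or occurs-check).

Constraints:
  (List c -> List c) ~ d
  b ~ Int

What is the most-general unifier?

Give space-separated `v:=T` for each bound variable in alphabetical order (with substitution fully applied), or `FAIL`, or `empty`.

Answer: b:=Int d:=(List c -> List c)

Derivation:
step 1: unify (List c -> List c) ~ d  [subst: {-} | 1 pending]
  bind d := (List c -> List c)
step 2: unify b ~ Int  [subst: {d:=(List c -> List c)} | 0 pending]
  bind b := Int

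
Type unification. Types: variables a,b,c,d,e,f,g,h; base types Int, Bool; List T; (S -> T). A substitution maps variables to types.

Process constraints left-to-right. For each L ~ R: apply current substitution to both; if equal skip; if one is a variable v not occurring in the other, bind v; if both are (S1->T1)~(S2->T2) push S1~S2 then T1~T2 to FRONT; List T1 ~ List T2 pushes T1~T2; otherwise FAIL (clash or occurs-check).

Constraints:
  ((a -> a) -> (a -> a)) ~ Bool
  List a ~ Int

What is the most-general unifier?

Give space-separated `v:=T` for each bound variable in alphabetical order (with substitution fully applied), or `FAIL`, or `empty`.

step 1: unify ((a -> a) -> (a -> a)) ~ Bool  [subst: {-} | 1 pending]
  clash: ((a -> a) -> (a -> a)) vs Bool

Answer: FAIL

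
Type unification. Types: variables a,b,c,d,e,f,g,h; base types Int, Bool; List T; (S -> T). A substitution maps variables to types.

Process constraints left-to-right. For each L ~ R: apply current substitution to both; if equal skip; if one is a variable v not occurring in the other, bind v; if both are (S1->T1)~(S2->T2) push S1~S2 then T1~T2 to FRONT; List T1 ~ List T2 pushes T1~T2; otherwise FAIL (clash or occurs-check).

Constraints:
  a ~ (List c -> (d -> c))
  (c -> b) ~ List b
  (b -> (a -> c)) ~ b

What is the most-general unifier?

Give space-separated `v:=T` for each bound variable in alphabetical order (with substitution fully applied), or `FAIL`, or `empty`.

Answer: FAIL

Derivation:
step 1: unify a ~ (List c -> (d -> c))  [subst: {-} | 2 pending]
  bind a := (List c -> (d -> c))
step 2: unify (c -> b) ~ List b  [subst: {a:=(List c -> (d -> c))} | 1 pending]
  clash: (c -> b) vs List b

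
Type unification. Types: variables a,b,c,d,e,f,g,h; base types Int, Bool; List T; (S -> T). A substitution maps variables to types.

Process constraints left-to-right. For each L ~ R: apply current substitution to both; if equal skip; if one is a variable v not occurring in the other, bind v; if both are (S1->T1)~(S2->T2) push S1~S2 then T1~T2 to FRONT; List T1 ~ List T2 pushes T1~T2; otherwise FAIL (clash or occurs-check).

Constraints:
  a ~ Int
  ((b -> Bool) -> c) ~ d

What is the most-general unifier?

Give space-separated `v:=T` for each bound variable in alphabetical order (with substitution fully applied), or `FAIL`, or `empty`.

Answer: a:=Int d:=((b -> Bool) -> c)

Derivation:
step 1: unify a ~ Int  [subst: {-} | 1 pending]
  bind a := Int
step 2: unify ((b -> Bool) -> c) ~ d  [subst: {a:=Int} | 0 pending]
  bind d := ((b -> Bool) -> c)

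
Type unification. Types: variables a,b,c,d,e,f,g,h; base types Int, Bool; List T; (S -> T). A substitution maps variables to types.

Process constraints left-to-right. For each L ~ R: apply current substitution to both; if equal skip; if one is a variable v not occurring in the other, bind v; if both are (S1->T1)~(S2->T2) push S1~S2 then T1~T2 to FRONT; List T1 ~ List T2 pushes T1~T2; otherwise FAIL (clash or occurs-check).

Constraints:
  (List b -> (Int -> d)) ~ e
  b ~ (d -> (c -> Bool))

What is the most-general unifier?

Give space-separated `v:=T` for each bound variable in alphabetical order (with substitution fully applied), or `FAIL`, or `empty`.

step 1: unify (List b -> (Int -> d)) ~ e  [subst: {-} | 1 pending]
  bind e := (List b -> (Int -> d))
step 2: unify b ~ (d -> (c -> Bool))  [subst: {e:=(List b -> (Int -> d))} | 0 pending]
  bind b := (d -> (c -> Bool))

Answer: b:=(d -> (c -> Bool)) e:=(List (d -> (c -> Bool)) -> (Int -> d))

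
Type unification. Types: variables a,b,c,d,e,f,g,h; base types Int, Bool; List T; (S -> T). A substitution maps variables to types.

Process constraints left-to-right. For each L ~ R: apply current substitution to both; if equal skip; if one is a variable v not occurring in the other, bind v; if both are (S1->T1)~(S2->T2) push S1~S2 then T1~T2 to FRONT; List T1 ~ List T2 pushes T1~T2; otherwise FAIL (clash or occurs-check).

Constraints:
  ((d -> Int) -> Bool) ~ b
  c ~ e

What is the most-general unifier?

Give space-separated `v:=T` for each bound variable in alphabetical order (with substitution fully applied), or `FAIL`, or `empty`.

Answer: b:=((d -> Int) -> Bool) c:=e

Derivation:
step 1: unify ((d -> Int) -> Bool) ~ b  [subst: {-} | 1 pending]
  bind b := ((d -> Int) -> Bool)
step 2: unify c ~ e  [subst: {b:=((d -> Int) -> Bool)} | 0 pending]
  bind c := e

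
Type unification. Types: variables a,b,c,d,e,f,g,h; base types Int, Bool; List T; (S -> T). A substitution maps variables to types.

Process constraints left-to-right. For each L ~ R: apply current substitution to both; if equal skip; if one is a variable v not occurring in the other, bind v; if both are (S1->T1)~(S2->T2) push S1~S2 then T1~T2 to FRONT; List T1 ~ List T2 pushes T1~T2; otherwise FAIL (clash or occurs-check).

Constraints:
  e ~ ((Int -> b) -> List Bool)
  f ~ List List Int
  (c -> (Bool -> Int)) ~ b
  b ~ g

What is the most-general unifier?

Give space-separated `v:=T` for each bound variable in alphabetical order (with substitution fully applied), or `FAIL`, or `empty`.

step 1: unify e ~ ((Int -> b) -> List Bool)  [subst: {-} | 3 pending]
  bind e := ((Int -> b) -> List Bool)
step 2: unify f ~ List List Int  [subst: {e:=((Int -> b) -> List Bool)} | 2 pending]
  bind f := List List Int
step 3: unify (c -> (Bool -> Int)) ~ b  [subst: {e:=((Int -> b) -> List Bool), f:=List List Int} | 1 pending]
  bind b := (c -> (Bool -> Int))
step 4: unify (c -> (Bool -> Int)) ~ g  [subst: {e:=((Int -> b) -> List Bool), f:=List List Int, b:=(c -> (Bool -> Int))} | 0 pending]
  bind g := (c -> (Bool -> Int))

Answer: b:=(c -> (Bool -> Int)) e:=((Int -> (c -> (Bool -> Int))) -> List Bool) f:=List List Int g:=(c -> (Bool -> Int))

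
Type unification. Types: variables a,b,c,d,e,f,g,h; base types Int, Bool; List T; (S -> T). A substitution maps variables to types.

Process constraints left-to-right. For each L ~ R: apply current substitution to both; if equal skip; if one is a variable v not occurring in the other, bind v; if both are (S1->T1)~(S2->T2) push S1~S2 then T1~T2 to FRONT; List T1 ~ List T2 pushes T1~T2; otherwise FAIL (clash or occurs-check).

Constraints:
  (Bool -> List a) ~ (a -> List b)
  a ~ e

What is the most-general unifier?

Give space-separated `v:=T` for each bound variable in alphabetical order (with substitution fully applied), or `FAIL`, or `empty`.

step 1: unify (Bool -> List a) ~ (a -> List b)  [subst: {-} | 1 pending]
  -> decompose arrow: push Bool~a, List a~List b
step 2: unify Bool ~ a  [subst: {-} | 2 pending]
  bind a := Bool
step 3: unify List Bool ~ List b  [subst: {a:=Bool} | 1 pending]
  -> decompose List: push Bool~b
step 4: unify Bool ~ b  [subst: {a:=Bool} | 1 pending]
  bind b := Bool
step 5: unify Bool ~ e  [subst: {a:=Bool, b:=Bool} | 0 pending]
  bind e := Bool

Answer: a:=Bool b:=Bool e:=Bool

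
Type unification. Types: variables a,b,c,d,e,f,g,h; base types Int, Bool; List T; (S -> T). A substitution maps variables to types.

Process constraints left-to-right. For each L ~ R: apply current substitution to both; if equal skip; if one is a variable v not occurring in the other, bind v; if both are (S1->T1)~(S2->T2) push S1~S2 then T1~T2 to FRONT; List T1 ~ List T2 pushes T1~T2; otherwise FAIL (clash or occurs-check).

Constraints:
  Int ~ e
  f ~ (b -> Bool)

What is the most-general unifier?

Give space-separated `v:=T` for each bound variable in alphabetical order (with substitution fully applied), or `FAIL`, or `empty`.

step 1: unify Int ~ e  [subst: {-} | 1 pending]
  bind e := Int
step 2: unify f ~ (b -> Bool)  [subst: {e:=Int} | 0 pending]
  bind f := (b -> Bool)

Answer: e:=Int f:=(b -> Bool)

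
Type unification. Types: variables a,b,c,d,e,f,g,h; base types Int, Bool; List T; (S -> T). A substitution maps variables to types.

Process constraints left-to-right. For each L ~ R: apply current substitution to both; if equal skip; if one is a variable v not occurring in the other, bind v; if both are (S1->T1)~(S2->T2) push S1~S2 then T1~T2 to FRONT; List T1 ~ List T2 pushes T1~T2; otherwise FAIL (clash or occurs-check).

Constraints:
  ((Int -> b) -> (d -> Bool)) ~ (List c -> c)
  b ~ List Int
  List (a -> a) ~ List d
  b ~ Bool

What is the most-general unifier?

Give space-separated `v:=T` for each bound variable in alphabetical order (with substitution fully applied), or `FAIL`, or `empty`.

step 1: unify ((Int -> b) -> (d -> Bool)) ~ (List c -> c)  [subst: {-} | 3 pending]
  -> decompose arrow: push (Int -> b)~List c, (d -> Bool)~c
step 2: unify (Int -> b) ~ List c  [subst: {-} | 4 pending]
  clash: (Int -> b) vs List c

Answer: FAIL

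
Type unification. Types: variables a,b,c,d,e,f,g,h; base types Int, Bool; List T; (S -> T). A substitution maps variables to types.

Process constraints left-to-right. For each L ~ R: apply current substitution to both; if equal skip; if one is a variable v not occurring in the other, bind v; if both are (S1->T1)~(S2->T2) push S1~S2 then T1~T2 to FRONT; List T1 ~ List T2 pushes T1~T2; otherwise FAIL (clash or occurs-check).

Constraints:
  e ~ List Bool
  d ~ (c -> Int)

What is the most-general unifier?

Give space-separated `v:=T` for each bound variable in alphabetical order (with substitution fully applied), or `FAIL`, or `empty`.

step 1: unify e ~ List Bool  [subst: {-} | 1 pending]
  bind e := List Bool
step 2: unify d ~ (c -> Int)  [subst: {e:=List Bool} | 0 pending]
  bind d := (c -> Int)

Answer: d:=(c -> Int) e:=List Bool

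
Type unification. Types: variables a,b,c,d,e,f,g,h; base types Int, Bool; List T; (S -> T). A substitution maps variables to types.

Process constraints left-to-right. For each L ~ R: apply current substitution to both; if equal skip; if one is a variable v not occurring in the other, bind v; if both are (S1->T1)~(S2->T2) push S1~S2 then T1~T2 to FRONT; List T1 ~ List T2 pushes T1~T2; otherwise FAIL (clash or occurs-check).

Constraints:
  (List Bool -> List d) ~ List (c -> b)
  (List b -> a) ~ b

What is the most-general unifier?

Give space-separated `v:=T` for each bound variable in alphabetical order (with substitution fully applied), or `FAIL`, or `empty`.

step 1: unify (List Bool -> List d) ~ List (c -> b)  [subst: {-} | 1 pending]
  clash: (List Bool -> List d) vs List (c -> b)

Answer: FAIL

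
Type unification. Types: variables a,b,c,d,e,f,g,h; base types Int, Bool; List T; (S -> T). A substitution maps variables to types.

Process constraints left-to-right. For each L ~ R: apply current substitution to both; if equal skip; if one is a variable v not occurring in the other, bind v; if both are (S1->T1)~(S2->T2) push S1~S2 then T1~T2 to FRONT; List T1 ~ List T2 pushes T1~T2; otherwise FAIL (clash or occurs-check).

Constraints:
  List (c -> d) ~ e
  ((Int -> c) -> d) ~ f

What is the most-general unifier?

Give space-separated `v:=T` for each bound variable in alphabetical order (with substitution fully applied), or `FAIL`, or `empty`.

step 1: unify List (c -> d) ~ e  [subst: {-} | 1 pending]
  bind e := List (c -> d)
step 2: unify ((Int -> c) -> d) ~ f  [subst: {e:=List (c -> d)} | 0 pending]
  bind f := ((Int -> c) -> d)

Answer: e:=List (c -> d) f:=((Int -> c) -> d)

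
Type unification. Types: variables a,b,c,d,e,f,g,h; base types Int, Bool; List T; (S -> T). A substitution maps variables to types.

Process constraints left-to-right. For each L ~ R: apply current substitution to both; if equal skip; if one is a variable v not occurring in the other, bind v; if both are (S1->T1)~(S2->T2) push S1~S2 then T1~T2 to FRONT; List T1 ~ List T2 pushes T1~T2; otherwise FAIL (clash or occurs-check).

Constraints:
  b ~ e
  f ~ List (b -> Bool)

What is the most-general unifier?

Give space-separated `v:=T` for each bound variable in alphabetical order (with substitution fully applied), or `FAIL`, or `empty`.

step 1: unify b ~ e  [subst: {-} | 1 pending]
  bind b := e
step 2: unify f ~ List (e -> Bool)  [subst: {b:=e} | 0 pending]
  bind f := List (e -> Bool)

Answer: b:=e f:=List (e -> Bool)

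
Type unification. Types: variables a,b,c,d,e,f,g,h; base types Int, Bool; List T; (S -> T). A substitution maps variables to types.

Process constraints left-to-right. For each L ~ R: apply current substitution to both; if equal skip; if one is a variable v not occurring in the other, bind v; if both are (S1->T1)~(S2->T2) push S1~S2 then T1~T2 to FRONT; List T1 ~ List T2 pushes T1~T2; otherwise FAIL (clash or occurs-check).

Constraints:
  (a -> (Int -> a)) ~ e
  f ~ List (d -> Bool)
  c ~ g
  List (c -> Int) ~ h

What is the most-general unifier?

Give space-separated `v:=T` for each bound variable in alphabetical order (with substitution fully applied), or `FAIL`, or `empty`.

step 1: unify (a -> (Int -> a)) ~ e  [subst: {-} | 3 pending]
  bind e := (a -> (Int -> a))
step 2: unify f ~ List (d -> Bool)  [subst: {e:=(a -> (Int -> a))} | 2 pending]
  bind f := List (d -> Bool)
step 3: unify c ~ g  [subst: {e:=(a -> (Int -> a)), f:=List (d -> Bool)} | 1 pending]
  bind c := g
step 4: unify List (g -> Int) ~ h  [subst: {e:=(a -> (Int -> a)), f:=List (d -> Bool), c:=g} | 0 pending]
  bind h := List (g -> Int)

Answer: c:=g e:=(a -> (Int -> a)) f:=List (d -> Bool) h:=List (g -> Int)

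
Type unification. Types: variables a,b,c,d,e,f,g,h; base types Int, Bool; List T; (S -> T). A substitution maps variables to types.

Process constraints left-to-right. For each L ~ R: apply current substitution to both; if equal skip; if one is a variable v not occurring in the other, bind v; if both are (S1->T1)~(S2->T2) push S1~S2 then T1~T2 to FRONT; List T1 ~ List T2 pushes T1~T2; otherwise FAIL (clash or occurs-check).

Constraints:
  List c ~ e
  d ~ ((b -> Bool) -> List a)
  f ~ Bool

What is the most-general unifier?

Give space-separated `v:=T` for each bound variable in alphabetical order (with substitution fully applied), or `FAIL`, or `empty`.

Answer: d:=((b -> Bool) -> List a) e:=List c f:=Bool

Derivation:
step 1: unify List c ~ e  [subst: {-} | 2 pending]
  bind e := List c
step 2: unify d ~ ((b -> Bool) -> List a)  [subst: {e:=List c} | 1 pending]
  bind d := ((b -> Bool) -> List a)
step 3: unify f ~ Bool  [subst: {e:=List c, d:=((b -> Bool) -> List a)} | 0 pending]
  bind f := Bool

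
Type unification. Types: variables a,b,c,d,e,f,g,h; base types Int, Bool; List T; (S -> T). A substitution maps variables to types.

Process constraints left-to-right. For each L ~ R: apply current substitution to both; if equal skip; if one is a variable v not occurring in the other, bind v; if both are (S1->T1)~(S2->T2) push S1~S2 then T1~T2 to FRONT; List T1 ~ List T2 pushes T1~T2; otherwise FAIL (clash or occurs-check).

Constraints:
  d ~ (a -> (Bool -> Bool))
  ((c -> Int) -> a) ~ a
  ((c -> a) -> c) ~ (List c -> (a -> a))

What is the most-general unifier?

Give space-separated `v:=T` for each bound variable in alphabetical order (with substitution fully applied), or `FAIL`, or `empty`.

Answer: FAIL

Derivation:
step 1: unify d ~ (a -> (Bool -> Bool))  [subst: {-} | 2 pending]
  bind d := (a -> (Bool -> Bool))
step 2: unify ((c -> Int) -> a) ~ a  [subst: {d:=(a -> (Bool -> Bool))} | 1 pending]
  occurs-check fail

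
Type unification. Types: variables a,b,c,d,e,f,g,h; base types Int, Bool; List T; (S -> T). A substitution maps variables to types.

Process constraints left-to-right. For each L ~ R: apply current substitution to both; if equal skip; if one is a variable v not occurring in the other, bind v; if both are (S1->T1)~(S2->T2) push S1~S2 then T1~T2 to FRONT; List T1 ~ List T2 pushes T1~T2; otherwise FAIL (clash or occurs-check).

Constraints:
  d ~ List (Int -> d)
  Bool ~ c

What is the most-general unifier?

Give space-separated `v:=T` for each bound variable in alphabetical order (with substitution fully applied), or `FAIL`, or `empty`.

Answer: FAIL

Derivation:
step 1: unify d ~ List (Int -> d)  [subst: {-} | 1 pending]
  occurs-check fail: d in List (Int -> d)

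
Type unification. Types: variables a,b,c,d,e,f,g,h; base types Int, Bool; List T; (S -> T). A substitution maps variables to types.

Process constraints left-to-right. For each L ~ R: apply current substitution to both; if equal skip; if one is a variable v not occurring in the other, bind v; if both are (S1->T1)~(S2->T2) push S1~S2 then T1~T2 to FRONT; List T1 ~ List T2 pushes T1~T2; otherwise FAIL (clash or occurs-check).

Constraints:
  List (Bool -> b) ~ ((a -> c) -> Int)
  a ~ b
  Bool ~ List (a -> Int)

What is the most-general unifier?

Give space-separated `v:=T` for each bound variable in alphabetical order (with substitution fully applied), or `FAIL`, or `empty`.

Answer: FAIL

Derivation:
step 1: unify List (Bool -> b) ~ ((a -> c) -> Int)  [subst: {-} | 2 pending]
  clash: List (Bool -> b) vs ((a -> c) -> Int)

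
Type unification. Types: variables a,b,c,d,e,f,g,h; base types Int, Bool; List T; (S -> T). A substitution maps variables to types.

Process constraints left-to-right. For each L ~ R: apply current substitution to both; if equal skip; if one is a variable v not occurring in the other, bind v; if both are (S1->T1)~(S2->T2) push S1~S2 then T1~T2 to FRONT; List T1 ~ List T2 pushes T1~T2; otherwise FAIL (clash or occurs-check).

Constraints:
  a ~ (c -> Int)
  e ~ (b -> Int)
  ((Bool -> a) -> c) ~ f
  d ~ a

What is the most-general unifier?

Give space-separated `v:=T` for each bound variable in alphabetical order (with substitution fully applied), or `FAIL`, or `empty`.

step 1: unify a ~ (c -> Int)  [subst: {-} | 3 pending]
  bind a := (c -> Int)
step 2: unify e ~ (b -> Int)  [subst: {a:=(c -> Int)} | 2 pending]
  bind e := (b -> Int)
step 3: unify ((Bool -> (c -> Int)) -> c) ~ f  [subst: {a:=(c -> Int), e:=(b -> Int)} | 1 pending]
  bind f := ((Bool -> (c -> Int)) -> c)
step 4: unify d ~ (c -> Int)  [subst: {a:=(c -> Int), e:=(b -> Int), f:=((Bool -> (c -> Int)) -> c)} | 0 pending]
  bind d := (c -> Int)

Answer: a:=(c -> Int) d:=(c -> Int) e:=(b -> Int) f:=((Bool -> (c -> Int)) -> c)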